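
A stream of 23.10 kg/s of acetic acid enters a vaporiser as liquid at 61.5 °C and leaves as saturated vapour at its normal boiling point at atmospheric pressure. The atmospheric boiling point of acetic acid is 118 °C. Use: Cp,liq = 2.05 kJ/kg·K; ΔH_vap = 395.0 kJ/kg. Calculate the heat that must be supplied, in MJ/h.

liquid 61.5→118 °C: 115.82 kJ/kg
vaporisation at 118 °C: 395 kJ/kg
Δh = 115.82 + 395 = 510.82 kJ/kg
Q = ṁ·Δh = 23.10 kg/s × 510.82 kJ/kg = 11800 kJ/s
|Q| = 11800 kW = 42480 MJ/h

Q = 42500 MJ/h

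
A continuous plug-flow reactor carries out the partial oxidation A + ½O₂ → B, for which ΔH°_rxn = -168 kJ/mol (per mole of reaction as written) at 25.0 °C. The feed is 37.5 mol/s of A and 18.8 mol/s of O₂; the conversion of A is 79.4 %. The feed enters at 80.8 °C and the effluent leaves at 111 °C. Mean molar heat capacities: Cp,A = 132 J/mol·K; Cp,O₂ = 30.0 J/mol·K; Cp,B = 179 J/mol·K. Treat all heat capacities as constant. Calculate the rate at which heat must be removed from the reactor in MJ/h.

Extent of reaction ξ = 0.794 × 37.5 = 29.775 mol/s
Reaction term: ξ·ΔH°_rxn = 29.775 × -168 = -5002.2 kJ/s
Sensible, feed 80.8→25 °C: -307.68 kJ/s
Outlet flows (mol/s): A 7.725, O₂ 3.9125, B 29.775
Sensible, products 25→111 °C: 556.14 kJ/s
Q = ΔH = -4753.7 kJ/s = -4753.7 kW
Heat removed = 17113 MJ/h

Q_out = 17100 MJ/h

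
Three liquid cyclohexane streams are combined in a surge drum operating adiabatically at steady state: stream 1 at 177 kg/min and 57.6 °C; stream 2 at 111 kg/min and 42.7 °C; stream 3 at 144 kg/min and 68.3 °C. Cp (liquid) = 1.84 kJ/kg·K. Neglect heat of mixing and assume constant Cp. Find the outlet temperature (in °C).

T_out = 57.3 °C

Adiabatic, steady state ⇒ Σ ṁᵢCp,ᵢ(T_out − Tᵢ) = 0
T_out = Σ ṁᵢCp,ᵢTᵢ / Σ ṁᵢCp,ᵢ
      = 45577 / 794.88 = 57.338 °C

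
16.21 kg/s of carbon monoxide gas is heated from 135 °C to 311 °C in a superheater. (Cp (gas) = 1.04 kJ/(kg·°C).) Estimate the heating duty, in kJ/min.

Q = ṁ·Cp·ΔT = 16.21 × 1.04 × (311 − 135) = 2967.1 kJ/s
Heating duty = 178020 kJ/min

Q = 178000 kJ/min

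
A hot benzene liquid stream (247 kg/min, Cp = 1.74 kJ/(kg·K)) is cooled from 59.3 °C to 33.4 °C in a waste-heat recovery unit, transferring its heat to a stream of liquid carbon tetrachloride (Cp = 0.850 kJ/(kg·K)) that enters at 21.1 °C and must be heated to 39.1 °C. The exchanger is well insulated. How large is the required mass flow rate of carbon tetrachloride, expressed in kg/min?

ṁ_c = 728 kg/min

Heat released by hot stream: Q = 247 × 1.74 × (59.3 − 33.4) = 11131 kJ/min
Energy balance on cold side (adiabatic exchanger): Q = ṁ_c·Cp_c·(T_c,out − T_c,in)
ṁ_c = 11131 / [0.850 × (39.1 − 21.1)] = 727.54 kg/min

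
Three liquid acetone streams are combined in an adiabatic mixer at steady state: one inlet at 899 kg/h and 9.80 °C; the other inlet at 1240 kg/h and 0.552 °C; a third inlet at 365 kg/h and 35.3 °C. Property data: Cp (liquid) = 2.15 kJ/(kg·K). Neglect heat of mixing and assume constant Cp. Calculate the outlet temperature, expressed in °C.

T_out = 8.94 °C

No heat crosses the boundary, so H_out = H_in.
T_out = Σ ṁᵢCp,ᵢTᵢ / Σ ṁᵢCp,ᵢ
      = 48115 / 5383.6 = 8.9374 °C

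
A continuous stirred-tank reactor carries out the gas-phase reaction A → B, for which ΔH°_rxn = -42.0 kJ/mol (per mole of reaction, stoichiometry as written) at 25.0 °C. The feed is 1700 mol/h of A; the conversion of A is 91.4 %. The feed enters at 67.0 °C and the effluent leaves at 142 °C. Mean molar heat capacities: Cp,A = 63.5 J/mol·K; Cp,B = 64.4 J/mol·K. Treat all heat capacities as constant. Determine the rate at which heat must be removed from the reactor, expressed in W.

Extent of reaction ξ = 0.914 × 1700 = 1553.8 mol/h
Reaction term: ξ·ΔH°_rxn = 1553.8 × -42.0 = -65260 kJ/h
Sensible, feed 67.0→25 °C: -4533.9 kJ/h
Outlet flows (mol/h): A 146.2, B 1553.8
Sensible, products 25→142 °C: 12794 kJ/h
Q = ΔH = -57000 kJ/h = -15.833 kW
Heat removed = 15833 W

Q_out = 15800 W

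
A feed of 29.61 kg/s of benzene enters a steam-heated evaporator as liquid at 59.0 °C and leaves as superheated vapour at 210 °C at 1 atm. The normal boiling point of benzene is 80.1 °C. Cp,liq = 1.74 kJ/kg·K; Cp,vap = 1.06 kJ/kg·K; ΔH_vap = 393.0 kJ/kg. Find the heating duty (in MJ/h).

liquid 59.0→80.1 °C: 36.714 kJ/kg
vaporisation at 80.1 °C: 393 kJ/kg
vapour 80.1→210 °C: 137.69 kJ/kg
Δh = 36.714 + 393 + 137.69 = 567.41 kJ/kg
Q = ṁ·Δh = 29.61 kg/s × 567.41 kJ/kg = 16801 kJ/s
|Q| = 16801 kW = 60483 MJ/h

Q = 60500 MJ/h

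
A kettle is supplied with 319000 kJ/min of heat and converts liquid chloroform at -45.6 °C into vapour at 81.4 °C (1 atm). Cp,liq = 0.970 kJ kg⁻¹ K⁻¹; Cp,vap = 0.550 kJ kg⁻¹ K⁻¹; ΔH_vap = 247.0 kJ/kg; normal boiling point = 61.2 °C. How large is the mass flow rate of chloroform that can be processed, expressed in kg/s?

Δh = 0.970×(61.2−-45.6) + 247.0 + 0.550×(81.4−61.2) = 361.71 kJ/kg
Q = 319000 kJ/min = 5316.7 kJ/s = 5316.7 kJ/s
ṁ = Q/Δh = 5316.7 / 361.71 = 14.699 kg/s

ṁ = 14.7 kg/s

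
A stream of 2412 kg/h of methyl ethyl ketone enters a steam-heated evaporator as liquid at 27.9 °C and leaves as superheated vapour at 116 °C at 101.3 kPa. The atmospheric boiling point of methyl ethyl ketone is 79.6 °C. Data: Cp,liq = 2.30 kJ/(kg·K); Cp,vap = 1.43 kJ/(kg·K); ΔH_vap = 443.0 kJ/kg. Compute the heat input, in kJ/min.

liquid 27.9→79.6 °C: 118.91 kJ/kg
vaporisation at 79.6 °C: 443 kJ/kg
vapour 79.6→116 °C: 52.052 kJ/kg
Δh = 118.91 + 443 + 52.052 = 613.96 kJ/kg
Q = ṁ·Δh = 2412 kg/h × 613.96 kJ/kg = 1.4809e+06 kJ/h
|Q| = 411.35 kW = 24681 kJ/min

Q = 24700 kJ/min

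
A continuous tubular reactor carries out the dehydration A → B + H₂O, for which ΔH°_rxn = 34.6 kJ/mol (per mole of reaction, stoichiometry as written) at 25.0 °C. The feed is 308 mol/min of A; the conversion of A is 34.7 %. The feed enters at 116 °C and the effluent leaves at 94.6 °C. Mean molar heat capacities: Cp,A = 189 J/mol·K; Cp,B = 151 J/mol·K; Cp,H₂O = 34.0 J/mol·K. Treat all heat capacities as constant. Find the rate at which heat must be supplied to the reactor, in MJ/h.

Q_in = 145 MJ/h

Extent of reaction ξ = 0.347 × 308 = 106.88 mol/min
Reaction term: ξ·ΔH°_rxn = 106.88 × 34.6 = 3697.9 kJ/min
Sensible, feed 116→25 °C: -5297.3 kJ/min
Outlet flows (mol/min): A 201.12, B 106.88, H₂O 106.88
Sensible, products 25→94.6 °C: 4021.8 kJ/min
Q = ΔH = 2422.4 kJ/min = 40.374 kW
Heat supplied = 145.35 MJ/h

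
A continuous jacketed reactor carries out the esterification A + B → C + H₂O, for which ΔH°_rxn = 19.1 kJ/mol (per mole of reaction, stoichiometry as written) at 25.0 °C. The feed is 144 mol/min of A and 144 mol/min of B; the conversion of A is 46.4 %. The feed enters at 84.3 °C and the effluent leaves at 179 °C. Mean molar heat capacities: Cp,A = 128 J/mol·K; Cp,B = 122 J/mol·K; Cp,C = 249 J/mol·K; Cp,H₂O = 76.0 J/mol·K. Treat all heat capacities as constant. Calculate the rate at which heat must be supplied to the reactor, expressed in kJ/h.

Extent of reaction ξ = 0.464 × 144 = 66.816 mol/min
Reaction term: ξ·ΔH°_rxn = 66.816 × 19.1 = 1276.2 kJ/min
Sensible, feed 84.3→25 °C: -2134.8 kJ/min
Outlet flows (mol/min): A 77.184, B 77.184, C 66.816, H₂O 66.816
Sensible, products 25→179 °C: 6315.7 kJ/min
Q = ΔH = 5457.1 kJ/min = 90.952 kW
Heat supplied = 327430 kJ/h

Q_in = 327000 kJ/h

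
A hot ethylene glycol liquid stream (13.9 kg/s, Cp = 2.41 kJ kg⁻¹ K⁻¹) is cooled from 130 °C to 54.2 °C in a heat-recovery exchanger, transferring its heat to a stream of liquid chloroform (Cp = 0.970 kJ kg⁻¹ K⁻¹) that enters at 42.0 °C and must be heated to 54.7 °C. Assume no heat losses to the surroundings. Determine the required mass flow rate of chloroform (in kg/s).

Heat released by hot stream: Q = 13.9 × 2.41 × (130 − 54.2) = 2539.2 kJ/s
Energy balance on cold side (adiabatic exchanger): Q = ṁ_c·Cp_c·(T_c,out − T_c,in)
ṁ_c = 2539.2 / [0.970 × (54.7 − 42.0)] = 206.12 kg/s

ṁ_c = 206 kg/s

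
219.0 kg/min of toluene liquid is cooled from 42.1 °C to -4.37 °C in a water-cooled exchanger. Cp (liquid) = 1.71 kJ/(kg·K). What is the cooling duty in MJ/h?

Q_c = 1040 MJ/h

Q = ṁ·Cp·ΔT = 219.0 × 1.71 × (-4.37 − 42.1) = -17403 kJ/min
Converting: 17403 / 60 s = 290.04 kW
Cooling duty = 1044.2 MJ/h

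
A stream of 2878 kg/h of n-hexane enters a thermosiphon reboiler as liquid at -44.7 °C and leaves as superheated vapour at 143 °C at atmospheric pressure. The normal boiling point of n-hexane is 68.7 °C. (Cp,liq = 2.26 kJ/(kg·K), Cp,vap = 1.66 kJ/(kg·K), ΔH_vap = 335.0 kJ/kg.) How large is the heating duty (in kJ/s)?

Q = 571 kJ/s

liquid -44.7→68.7 °C: 256.28 kJ/kg
vaporisation at 68.7 °C: 335 kJ/kg
vapour 68.7→143 °C: 123.34 kJ/kg
Δh = 256.28 + 335 + 123.34 = 714.62 kJ/kg
Q = ṁ·Δh = 2878 kg/h × 714.62 kJ/kg = 2.0567e+06 kJ/h
|Q| = 571.3 kW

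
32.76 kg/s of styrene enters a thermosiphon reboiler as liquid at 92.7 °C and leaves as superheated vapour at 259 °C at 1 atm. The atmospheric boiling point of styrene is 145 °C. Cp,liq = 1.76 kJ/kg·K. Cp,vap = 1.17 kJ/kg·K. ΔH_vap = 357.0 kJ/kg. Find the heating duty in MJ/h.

Q = 68700 MJ/h

liquid 92.7→145 °C: 92.048 kJ/kg
vaporisation at 145 °C: 357 kJ/kg
vapour 145→259 °C: 133.38 kJ/kg
Δh = 92.048 + 357 + 133.38 = 582.43 kJ/kg
Q = ṁ·Δh = 32.76 kg/s × 582.43 kJ/kg = 19080 kJ/s
|Q| = 19080 kW = 68689 MJ/h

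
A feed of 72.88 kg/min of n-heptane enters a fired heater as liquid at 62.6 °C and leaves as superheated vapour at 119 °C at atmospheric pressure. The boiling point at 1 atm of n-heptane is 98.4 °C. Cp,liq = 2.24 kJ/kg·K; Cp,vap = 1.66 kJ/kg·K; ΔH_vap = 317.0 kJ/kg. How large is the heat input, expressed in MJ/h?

Q = 1890 MJ/h

liquid 62.6→98.4 °C: 80.192 kJ/kg
vaporisation at 98.4 °C: 317 kJ/kg
vapour 98.4→119 °C: 34.196 kJ/kg
Δh = 80.192 + 317 + 34.196 = 431.39 kJ/kg
Q = ṁ·Δh = 72.88 kg/min × 431.39 kJ/kg = 31440 kJ/min
|Q| = 523.99 kW = 1886.4 MJ/h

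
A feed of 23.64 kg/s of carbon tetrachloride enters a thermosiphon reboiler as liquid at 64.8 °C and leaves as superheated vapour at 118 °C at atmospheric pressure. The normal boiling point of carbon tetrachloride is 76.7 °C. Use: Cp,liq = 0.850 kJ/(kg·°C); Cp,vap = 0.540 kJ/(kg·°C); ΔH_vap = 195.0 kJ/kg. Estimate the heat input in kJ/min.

Q = 323000 kJ/min

liquid 64.8→76.7 °C: 10.115 kJ/kg
vaporisation at 76.7 °C: 195 kJ/kg
vapour 76.7→118 °C: 22.302 kJ/kg
Δh = 10.115 + 195 + 22.302 = 227.42 kJ/kg
Q = ṁ·Δh = 23.64 kg/s × 227.42 kJ/kg = 5376.1 kJ/s
|Q| = 5376.1 kW = 322570 kJ/min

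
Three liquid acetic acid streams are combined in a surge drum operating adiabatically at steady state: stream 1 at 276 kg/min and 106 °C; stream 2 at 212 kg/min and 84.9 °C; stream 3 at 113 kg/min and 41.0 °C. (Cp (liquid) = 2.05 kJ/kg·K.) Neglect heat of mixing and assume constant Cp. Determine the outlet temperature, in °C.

Energy balance with Q = 0: Σ ṁᵢCp,ᵢ(T_out − Tᵢ) = 0
Σ ṁᵢCp,ᵢTᵢ = 276×2.05×106 + 212×2.05×84.9 + 113×2.05×41.0 = 106370
Σ ṁᵢCp,ᵢ = 276×2.05 + 212×2.05 + 113×2.05 = 1232
T_out = 106370 / 1232 = 86.336 °C

T_out = 86.3 °C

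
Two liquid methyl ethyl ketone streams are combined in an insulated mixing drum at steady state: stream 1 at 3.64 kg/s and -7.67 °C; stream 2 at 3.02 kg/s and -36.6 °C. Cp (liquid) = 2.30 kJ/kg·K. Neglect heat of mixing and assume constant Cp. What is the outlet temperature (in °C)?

No heat crosses the boundary, so H_out = H_in.
T_out = Σ ṁᵢCp,ᵢTᵢ / Σ ṁᵢCp,ᵢ
      = -318.44 / 15.318 = -20.788 °C

T_out = -20.8 °C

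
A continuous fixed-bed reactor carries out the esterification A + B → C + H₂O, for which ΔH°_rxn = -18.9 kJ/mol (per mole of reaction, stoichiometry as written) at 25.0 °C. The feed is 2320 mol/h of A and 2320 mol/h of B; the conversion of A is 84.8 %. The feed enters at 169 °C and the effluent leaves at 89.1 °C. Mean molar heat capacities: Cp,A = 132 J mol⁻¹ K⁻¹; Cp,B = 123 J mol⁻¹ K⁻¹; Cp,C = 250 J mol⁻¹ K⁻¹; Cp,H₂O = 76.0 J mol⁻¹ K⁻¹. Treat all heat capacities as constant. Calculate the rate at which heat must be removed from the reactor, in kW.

Extent of reaction ξ = 0.848 × 2320 = 1967.4 mol/h
Reaction term: ξ·ΔH°_rxn = 1967.4 × -18.9 = -37183 kJ/h
Sensible, feed 169→25 °C: -85190 kJ/h
Outlet flows (mol/h): A 352.64, B 352.64, C 1967.4, H₂O 1967.4
Sensible, products 25→89.1 °C: 46875 kJ/h
Q = ΔH = -75498 kJ/h = -20.972 kW
Heat removed = 20.972 kW

Q_out = 21.0 kW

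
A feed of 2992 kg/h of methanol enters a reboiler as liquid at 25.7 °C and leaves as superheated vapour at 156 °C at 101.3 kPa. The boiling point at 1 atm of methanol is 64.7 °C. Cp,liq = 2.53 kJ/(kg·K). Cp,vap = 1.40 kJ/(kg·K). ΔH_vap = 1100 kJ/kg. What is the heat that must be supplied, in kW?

liquid 25.7→64.7 °C: 98.67 kJ/kg
vaporisation at 64.7 °C: 1100 kJ/kg
vapour 64.7→156 °C: 127.82 kJ/kg
Δh = 98.67 + 1100 + 127.82 = 1326.5 kJ/kg
Q = ṁ·Δh = 2992 kg/h × 1326.5 kJ/kg = 3.9689e+06 kJ/h
|Q| = 1102.5 kW

Q = 1100 kW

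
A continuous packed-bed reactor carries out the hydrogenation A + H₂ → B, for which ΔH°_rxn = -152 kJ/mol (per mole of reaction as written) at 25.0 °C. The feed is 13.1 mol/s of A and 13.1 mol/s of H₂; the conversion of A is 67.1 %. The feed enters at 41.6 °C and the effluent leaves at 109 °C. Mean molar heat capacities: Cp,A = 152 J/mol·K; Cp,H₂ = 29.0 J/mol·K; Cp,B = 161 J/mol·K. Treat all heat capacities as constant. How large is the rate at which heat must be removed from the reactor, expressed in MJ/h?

Extent of reaction ξ = 0.671 × 13.1 = 8.7901 mol/s
Reaction term: ξ·ΔH°_rxn = 8.7901 × -152 = -1336.1 kJ/s
Sensible, feed 41.6→25 °C: -39.36 kJ/s
Outlet flows (mol/s): A 4.3099, H₂ 4.3099, B 8.7901
Sensible, products 25→109 °C: 184.41 kJ/s
Q = ΔH = -1191.1 kJ/s = -1191.1 kW
Heat removed = 4287.8 MJ/h

Q_out = 4290 MJ/h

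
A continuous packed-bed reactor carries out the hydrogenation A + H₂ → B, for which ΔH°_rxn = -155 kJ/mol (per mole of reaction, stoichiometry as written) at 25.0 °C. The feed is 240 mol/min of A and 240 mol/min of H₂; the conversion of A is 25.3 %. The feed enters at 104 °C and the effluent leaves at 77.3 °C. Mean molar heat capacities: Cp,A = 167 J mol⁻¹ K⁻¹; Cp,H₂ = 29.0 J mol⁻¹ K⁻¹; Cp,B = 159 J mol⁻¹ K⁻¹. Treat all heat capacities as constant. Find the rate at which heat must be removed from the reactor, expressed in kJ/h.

Q_out = 647000 kJ/h

Extent of reaction ξ = 0.253 × 240 = 60.72 mol/min
Reaction term: ξ·ΔH°_rxn = 60.72 × -155 = -9411.6 kJ/min
Sensible, feed 104→25 °C: -3716.2 kJ/min
Outlet flows (mol/min): A 179.28, H₂ 179.28, B 60.72
Sensible, products 25→77.3 °C: 2342.7 kJ/min
Q = ΔH = -10785 kJ/min = -179.75 kW
Heat removed = 647100 kJ/h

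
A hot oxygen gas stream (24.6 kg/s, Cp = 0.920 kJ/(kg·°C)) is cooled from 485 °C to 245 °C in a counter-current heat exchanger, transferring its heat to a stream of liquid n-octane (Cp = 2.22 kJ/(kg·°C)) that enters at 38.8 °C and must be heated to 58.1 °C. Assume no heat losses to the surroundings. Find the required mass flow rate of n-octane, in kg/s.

ṁ_c = 127 kg/s

Heat released by hot stream: Q = 24.6 × 0.920 × (485 − 245) = 5431.7 kJ/s
Energy balance on cold side (adiabatic exchanger): Q = ṁ_c·Cp_c·(T_c,out − T_c,in)
ṁ_c = 5431.7 / [2.22 × (58.1 − 38.8)] = 126.77 kg/s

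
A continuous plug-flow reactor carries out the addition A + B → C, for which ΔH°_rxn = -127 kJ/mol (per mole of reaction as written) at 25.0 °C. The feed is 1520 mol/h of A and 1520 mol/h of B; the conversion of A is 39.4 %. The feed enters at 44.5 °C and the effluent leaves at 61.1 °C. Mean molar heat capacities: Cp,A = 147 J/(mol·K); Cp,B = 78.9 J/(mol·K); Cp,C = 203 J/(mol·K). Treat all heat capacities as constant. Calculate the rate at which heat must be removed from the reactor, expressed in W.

Q_out = 19700 W

Extent of reaction ξ = 0.394 × 1520 = 598.88 mol/h
Reaction term: ξ·ΔH°_rxn = 598.88 × -127 = -76058 kJ/h
Sensible, feed 44.5→25 °C: -6695.7 kJ/h
Outlet flows (mol/h): A 921.12, B 921.12, C 598.88
Sensible, products 25→61.1 °C: 11900 kJ/h
Q = ΔH = -70853 kJ/h = -19.681 kW
Heat removed = 19681 W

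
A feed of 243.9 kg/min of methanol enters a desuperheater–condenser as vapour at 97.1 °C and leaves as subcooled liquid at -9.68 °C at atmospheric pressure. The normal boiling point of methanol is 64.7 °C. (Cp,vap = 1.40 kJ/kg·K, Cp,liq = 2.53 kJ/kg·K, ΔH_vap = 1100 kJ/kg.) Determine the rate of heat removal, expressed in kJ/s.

Q_c = 5420 kJ/s

vapour 97.1→64.7 °C: -45.36 kJ/kg
condensation at 64.7 °C: -1100 kJ/kg
liquid 64.7→-9.68 °C: -188.18 kJ/kg
Δh = -45.36 + -1100 + -188.18 = -1333.5 kJ/kg
Q = ṁ·Δh = 243.9 kg/min × -1333.5 kJ/kg = -325250 kJ/min
|Q| = 5420.8 kW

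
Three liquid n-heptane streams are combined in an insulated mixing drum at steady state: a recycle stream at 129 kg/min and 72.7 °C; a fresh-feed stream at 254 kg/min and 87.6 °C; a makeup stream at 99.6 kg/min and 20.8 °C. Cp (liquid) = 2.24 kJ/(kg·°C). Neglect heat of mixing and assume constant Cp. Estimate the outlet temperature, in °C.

Energy balance with Q = 0: Σ ṁᵢCp,ᵢ(T_out − Tᵢ) = 0
Σ ṁᵢCp,ᵢTᵢ = 129×2.24×72.7 + 254×2.24×87.6 + 99.6×2.24×20.8 = 75489
Σ ṁᵢCp,ᵢ = 129×2.24 + 254×2.24 + 99.6×2.24 = 1081
T_out = 75489 / 1081 = 69.831 °C

T_out = 69.8 °C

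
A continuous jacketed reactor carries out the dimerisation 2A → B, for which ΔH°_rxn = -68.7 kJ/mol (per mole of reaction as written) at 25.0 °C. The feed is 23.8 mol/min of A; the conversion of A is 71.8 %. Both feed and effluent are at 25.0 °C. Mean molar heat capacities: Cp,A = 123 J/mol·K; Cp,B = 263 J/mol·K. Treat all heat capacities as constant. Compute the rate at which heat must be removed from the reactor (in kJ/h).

Q_out = 35200 kJ/h

Extent of reaction ξ = 0.718 × 23.8 / 2 = 8.5442 mol/min
Reaction term: ξ·ΔH°_rxn = 8.5442 × -68.7 = -586.99 kJ/min
Q = ΔH = -586.99 kJ/min = -9.7831 kW
Heat removed = 35219 kJ/h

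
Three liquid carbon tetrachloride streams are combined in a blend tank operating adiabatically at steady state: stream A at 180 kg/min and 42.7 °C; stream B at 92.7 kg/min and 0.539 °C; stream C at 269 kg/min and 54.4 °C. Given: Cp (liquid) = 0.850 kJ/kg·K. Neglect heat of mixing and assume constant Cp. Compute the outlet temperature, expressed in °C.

T_out = 41.3 °C

No heat crosses the boundary, so H_out = H_in.
T_out = Σ ṁᵢCp,ᵢTᵢ / Σ ṁᵢCp,ᵢ
      = 19014 / 460.44 = 41.295 °C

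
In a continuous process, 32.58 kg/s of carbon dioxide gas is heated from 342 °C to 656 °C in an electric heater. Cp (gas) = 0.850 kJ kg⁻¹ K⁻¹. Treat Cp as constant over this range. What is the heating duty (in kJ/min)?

Q = ṁ·Cp·ΔT = 32.58 × 0.850 × (656 − 342) = 8695.6 kJ/s
Heating duty = 521740 kJ/min

Q = 522000 kJ/min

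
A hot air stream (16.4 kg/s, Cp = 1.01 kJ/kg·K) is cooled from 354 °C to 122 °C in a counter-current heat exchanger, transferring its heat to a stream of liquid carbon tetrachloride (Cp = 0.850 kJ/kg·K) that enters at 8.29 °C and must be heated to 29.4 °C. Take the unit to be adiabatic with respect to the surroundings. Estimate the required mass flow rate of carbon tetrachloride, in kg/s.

ṁ_c = 214 kg/s

Heat released by hot stream: Q = 16.4 × 1.01 × (354 − 122) = 3842.8 kJ/s
Energy balance on cold side (adiabatic exchanger): Q = ṁ_c·Cp_c·(T_c,out − T_c,in)
ṁ_c = 3842.8 / [0.850 × (29.4 − 8.29)] = 214.16 kg/s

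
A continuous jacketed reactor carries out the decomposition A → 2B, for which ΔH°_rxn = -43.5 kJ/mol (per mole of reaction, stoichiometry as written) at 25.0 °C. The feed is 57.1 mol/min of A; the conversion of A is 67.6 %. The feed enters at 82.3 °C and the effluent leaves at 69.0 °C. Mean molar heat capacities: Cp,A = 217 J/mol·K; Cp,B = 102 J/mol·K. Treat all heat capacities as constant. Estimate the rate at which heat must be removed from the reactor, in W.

Extent of reaction ξ = 0.676 × 57.1 = 38.6 mol/min
Reaction term: ξ·ΔH°_rxn = 38.6 × -43.5 = -1679.1 kJ/min
Sensible, feed 82.3→25 °C: -709.99 kJ/min
Outlet flows (mol/min): A 18.5, B 77.199
Sensible, products 25→69.0 °C: 523.11 kJ/min
Q = ΔH = -1866 kJ/min = -31.099 kW
Heat removed = 31099 W

Q_out = 31100 W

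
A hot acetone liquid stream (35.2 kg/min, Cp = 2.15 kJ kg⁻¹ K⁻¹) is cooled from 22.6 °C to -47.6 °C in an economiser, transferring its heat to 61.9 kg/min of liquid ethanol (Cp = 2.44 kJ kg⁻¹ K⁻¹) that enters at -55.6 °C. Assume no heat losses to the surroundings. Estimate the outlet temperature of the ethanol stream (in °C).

T_c,out = -20.4 °C

Heat released by hot stream: Q = 35.2 × 2.15 × (22.6 − -47.6) = 5312.7 kJ/min
Energy balance on cold side (adiabatic exchanger): Q = ṁ_c·Cp_c·(T_c,out − T_c,in)
T_c,out = -55.6 + 5312.7/(61.9 × 2.44) = -20.425 °C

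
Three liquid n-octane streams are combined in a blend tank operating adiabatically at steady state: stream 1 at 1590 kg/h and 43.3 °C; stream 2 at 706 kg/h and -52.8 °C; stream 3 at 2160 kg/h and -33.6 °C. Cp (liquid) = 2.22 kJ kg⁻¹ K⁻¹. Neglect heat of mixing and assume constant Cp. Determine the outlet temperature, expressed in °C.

Energy balance with Q = 0: Σ ṁᵢCp,ᵢ(T_out − Tᵢ) = 0
Σ ṁᵢCp,ᵢTᵢ = 1590×2.22×43.3 + 706×2.22×-52.8 + 2160×2.22×-33.6 = -91033
Σ ṁᵢCp,ᵢ = 1590×2.22 + 706×2.22 + 2160×2.22 = 9892.3
T_out = -91033 / 9892.3 = -9.2024 °C

T_out = -9.20 °C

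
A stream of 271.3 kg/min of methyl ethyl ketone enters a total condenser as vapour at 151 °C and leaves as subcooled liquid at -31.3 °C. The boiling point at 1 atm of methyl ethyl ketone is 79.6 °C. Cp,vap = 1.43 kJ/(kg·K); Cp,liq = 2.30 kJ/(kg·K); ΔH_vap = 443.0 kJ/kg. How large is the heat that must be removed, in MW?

Q_c = 3.62 MW

vapour 151→79.6 °C: -102.1 kJ/kg
condensation at 79.6 °C: -443 kJ/kg
liquid 79.6→-31.3 °C: -255.07 kJ/kg
Δh = -102.1 + -443 + -255.07 = -800.17 kJ/kg
Q = ṁ·Δh = 271.3 kg/min × -800.17 kJ/kg = -217090 kJ/min
|Q| = 3618.1 kW = 3.6181 MW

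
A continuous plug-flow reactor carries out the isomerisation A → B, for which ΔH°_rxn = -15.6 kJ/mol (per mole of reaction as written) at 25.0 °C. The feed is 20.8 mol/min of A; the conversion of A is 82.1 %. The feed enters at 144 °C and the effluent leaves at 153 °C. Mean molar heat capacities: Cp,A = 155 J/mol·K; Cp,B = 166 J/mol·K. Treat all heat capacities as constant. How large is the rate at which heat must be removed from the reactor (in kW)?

Q_out = 3.56 kW

Extent of reaction ξ = 0.821 × 20.8 = 17.077 mol/min
Reaction term: ξ·ΔH°_rxn = 17.077 × -15.6 = -266.4 kJ/min
Sensible, feed 144→25 °C: -383.66 kJ/min
Outlet flows (mol/min): A 3.7232, B 17.077
Sensible, products 25→153 °C: 436.72 kJ/min
Q = ΔH = -213.34 kJ/min = -3.5556 kW
Heat removed = 3.5556 kW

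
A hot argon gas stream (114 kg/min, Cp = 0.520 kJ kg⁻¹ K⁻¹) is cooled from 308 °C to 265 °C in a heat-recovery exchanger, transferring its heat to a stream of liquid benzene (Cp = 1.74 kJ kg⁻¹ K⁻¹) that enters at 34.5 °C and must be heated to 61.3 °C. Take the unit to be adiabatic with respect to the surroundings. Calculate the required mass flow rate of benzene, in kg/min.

ṁ_c = 54.7 kg/min

Heat released by hot stream: Q = 114 × 0.520 × (308 − 265) = 2549 kJ/min
Energy balance on cold side (adiabatic exchanger): Q = ṁ_c·Cp_c·(T_c,out − T_c,in)
ṁ_c = 2549 / [1.74 × (61.3 − 34.5)] = 54.663 kg/min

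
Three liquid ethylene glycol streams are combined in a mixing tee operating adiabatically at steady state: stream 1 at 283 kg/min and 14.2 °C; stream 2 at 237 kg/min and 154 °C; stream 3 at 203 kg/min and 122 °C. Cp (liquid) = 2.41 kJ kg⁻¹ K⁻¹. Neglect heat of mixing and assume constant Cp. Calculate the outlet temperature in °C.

T_out = 90.3 °C

No heat crosses the boundary, so H_out = H_in.
Σ ṁᵢCp,ᵢTᵢ = 283×2.41×14.2 + 237×2.41×154 + 203×2.41×122 = 157330
Σ ṁᵢCp,ᵢ = 283×2.41 + 237×2.41 + 203×2.41 = 1742.4
T_out = 157330 / 1742.4 = 90.294 °C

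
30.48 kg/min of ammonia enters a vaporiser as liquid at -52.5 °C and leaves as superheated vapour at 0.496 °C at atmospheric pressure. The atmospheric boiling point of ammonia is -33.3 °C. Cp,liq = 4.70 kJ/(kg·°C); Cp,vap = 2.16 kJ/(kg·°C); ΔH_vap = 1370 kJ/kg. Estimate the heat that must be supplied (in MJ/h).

Q = 2800 MJ/h

liquid -52.5→-33.3 °C: 90.24 kJ/kg
vaporisation at -33.3 °C: 1370 kJ/kg
vapour -33.3→0.496 °C: 72.999 kJ/kg
Δh = 90.24 + 1370 + 72.999 = 1533.2 kJ/kg
Q = ṁ·Δh = 30.48 kg/min × 1533.2 kJ/kg = 46733 kJ/min
|Q| = 778.89 kW = 2804 MJ/h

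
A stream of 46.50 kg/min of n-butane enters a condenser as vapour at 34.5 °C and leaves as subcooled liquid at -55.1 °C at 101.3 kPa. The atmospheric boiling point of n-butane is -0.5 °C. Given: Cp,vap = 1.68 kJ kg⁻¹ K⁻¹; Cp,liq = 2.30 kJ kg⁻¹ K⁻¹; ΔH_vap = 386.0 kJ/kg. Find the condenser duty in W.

Q_c = 442000 W

vapour 34.5→-0.5 °C: -58.8 kJ/kg
condensation at -0.5 °C: -386 kJ/kg
liquid -0.5→-55.1 °C: -125.58 kJ/kg
Δh = -58.8 + -386 + -125.58 = -570.38 kJ/kg
Q = ṁ·Δh = 46.50 kg/min × -570.38 kJ/kg = -26523 kJ/min
|Q| = 442.04 kW = 442040 W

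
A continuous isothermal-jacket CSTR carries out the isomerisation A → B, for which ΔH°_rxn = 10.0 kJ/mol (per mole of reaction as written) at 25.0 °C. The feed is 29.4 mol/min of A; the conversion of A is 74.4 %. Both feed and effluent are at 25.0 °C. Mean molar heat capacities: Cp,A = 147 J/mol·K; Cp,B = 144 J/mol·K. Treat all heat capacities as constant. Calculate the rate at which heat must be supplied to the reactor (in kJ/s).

Q_in = 3.65 kJ/s

Extent of reaction ξ = 0.744 × 29.4 = 21.874 mol/min
Reaction term: ξ·ΔH°_rxn = 21.874 × 10.0 = 218.74 kJ/min
Q = ΔH = 218.74 kJ/min = 3.6456 kW
Heat supplied = 3.6456 kJ/s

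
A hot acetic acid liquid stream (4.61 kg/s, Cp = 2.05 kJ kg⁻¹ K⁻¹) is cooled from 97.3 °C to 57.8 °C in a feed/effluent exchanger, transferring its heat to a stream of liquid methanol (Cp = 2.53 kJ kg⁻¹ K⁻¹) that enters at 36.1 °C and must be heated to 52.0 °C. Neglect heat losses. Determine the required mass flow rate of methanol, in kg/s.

ṁ_c = 9.28 kg/s

Heat released by hot stream: Q = 4.61 × 2.05 × (97.3 − 57.8) = 373.29 kJ/s
Energy balance on cold side (adiabatic exchanger): Q = ṁ_c·Cp_c·(T_c,out − T_c,in)
ṁ_c = 373.29 / [2.53 × (52.0 − 36.1)] = 9.2797 kg/s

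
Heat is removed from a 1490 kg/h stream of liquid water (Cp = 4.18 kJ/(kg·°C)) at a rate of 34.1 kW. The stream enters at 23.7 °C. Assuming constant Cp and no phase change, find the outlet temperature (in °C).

T_out = 3.99 °C

Q = 34.1 kW = 122760 kJ/h
ΔT = Q/(ṁ·Cp) = 122760/(1490×4.18) = 19.71 K
T_out = 23.7 − 19.71 = 3.9897 °C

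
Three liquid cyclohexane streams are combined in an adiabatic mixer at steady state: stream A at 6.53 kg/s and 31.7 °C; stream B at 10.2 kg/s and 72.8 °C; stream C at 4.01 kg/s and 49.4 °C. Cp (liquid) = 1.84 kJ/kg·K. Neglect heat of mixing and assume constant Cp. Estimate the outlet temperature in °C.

T_out = 55.3 °C

Adiabatic, steady state ⇒ Σ ṁᵢCp,ᵢ(T_out − Tᵢ) = 0
Σ ṁᵢCp,ᵢTᵢ = 6.53×1.84×31.7 + 10.2×1.84×72.8 + 4.01×1.84×49.4 = 2111.7
Σ ṁᵢCp,ᵢ = 6.53×1.84 + 10.2×1.84 + 4.01×1.84 = 38.162
T_out = 2111.7 / 38.162 = 55.335 °C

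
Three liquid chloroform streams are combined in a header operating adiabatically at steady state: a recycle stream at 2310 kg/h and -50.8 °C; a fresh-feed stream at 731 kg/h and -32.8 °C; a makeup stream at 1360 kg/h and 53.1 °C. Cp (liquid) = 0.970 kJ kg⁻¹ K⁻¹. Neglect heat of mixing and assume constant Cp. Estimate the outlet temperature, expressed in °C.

No heat crosses the boundary, so H_out = H_in.
Σ ṁᵢCp,ᵢTᵢ = 2310×0.970×-50.8 + 731×0.970×-32.8 + 1360×0.970×53.1 = -67036
Σ ṁᵢCp,ᵢ = 2310×0.970 + 731×0.970 + 1360×0.970 = 4269
T_out = -67036 / 4269 = -15.703 °C

T_out = -15.7 °C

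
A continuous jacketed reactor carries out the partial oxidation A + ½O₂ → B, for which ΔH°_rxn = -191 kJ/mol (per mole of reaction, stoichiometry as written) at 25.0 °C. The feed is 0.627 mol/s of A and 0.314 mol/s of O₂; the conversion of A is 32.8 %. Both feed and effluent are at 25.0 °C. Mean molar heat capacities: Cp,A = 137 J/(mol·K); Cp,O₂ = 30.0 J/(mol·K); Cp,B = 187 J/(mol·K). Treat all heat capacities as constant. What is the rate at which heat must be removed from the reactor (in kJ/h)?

Q_out = 141000 kJ/h

Extent of reaction ξ = 0.328 × 0.627 = 0.20566 mol/s
Reaction term: ξ·ΔH°_rxn = 0.20566 × -191 = -39.28 kJ/s
Q = ΔH = -39.28 kJ/s = -39.28 kW
Heat removed = 141410 kJ/h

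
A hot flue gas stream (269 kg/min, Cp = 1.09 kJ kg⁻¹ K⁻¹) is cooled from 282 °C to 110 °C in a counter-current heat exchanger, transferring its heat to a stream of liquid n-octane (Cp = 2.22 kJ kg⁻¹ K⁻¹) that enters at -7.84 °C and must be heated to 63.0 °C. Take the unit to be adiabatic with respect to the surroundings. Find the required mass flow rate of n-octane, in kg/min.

Heat released by hot stream: Q = 269 × 1.09 × (282 − 110) = 50432 kJ/min
Energy balance on cold side (adiabatic exchanger): Q = ṁ_c·Cp_c·(T_c,out − T_c,in)
ṁ_c = 50432 / [2.22 × (63.0 − -7.84)] = 320.68 kg/min

ṁ_c = 321 kg/min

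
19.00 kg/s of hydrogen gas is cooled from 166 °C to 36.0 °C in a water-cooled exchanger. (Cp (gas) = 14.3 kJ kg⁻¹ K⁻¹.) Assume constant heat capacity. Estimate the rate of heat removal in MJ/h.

Q = ṁ·Cp·ΔT = 19.00 × 14.3 × (36.0 − 166) = -35321 kJ/s
Cooling duty = 127160 MJ/h

Q_c = 127000 MJ/h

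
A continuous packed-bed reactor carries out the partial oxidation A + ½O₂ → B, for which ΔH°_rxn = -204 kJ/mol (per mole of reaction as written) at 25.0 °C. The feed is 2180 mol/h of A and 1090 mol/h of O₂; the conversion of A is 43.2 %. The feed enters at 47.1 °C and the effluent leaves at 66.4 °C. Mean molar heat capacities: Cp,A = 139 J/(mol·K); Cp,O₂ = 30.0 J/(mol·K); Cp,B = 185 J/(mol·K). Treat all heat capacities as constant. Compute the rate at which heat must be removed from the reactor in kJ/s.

Extent of reaction ξ = 0.432 × 2180 = 941.76 mol/h
Reaction term: ξ·ΔH°_rxn = 941.76 × -204 = -192120 kJ/h
Sensible, feed 47.1→25 °C: -7419.4 kJ/h
Outlet flows (mol/h): A 1238.2, O₂ 619.12, B 941.76
Sensible, products 25→66.4 °C: 15107 kJ/h
Q = ΔH = -184430 kJ/h = -51.231 kW
Heat removed = 51.231 kJ/s

Q_out = 51.2 kJ/s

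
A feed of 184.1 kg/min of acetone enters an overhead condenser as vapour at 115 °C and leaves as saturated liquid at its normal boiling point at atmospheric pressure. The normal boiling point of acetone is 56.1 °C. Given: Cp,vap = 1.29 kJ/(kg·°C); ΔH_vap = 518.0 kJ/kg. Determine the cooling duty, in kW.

vapour 115→56.1 °C: -75.981 kJ/kg
condensation at 56.1 °C: -518 kJ/kg
Δh = -75.981 + -518 = -593.98 kJ/kg
Q = ṁ·Δh = 184.1 kg/min × -593.98 kJ/kg = -109350 kJ/min
|Q| = 1822.5 kW

Q_c = 1820 kW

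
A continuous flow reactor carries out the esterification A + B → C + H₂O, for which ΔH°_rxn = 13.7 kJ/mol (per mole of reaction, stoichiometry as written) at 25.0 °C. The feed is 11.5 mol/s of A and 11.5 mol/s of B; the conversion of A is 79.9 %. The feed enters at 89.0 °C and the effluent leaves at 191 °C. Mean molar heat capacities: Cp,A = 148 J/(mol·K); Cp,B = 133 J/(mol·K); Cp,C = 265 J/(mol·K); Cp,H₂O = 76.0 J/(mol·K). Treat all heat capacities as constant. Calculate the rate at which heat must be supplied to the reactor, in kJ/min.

Extent of reaction ξ = 0.799 × 11.5 = 9.1885 mol/s
Reaction term: ξ·ΔH°_rxn = 9.1885 × 13.7 = 125.88 kJ/s
Sensible, feed 89.0→25 °C: -206.82 kJ/s
Outlet flows (mol/s): A 2.3115, B 2.3115, C 9.1885, H₂O 9.1885
Sensible, products 25→191 °C: 627.95 kJ/s
Q = ΔH = 547.01 kJ/s = 547.01 kW
Heat supplied = 32821 kJ/min

Q_in = 32800 kJ/min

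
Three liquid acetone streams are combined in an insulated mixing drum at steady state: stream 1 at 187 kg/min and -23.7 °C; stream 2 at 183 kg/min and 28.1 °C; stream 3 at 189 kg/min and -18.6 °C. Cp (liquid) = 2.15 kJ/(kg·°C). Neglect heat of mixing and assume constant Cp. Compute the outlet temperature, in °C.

Energy balance with Q = 0: Σ ṁᵢCp,ᵢ(T_out − Tᵢ) = 0
Σ ṁᵢCp,ᵢTᵢ = 187×2.15×-23.7 + 183×2.15×28.1 + 189×2.15×-18.6 = -6030.7
Σ ṁᵢCp,ᵢ = 187×2.15 + 183×2.15 + 189×2.15 = 1201.8
T_out = -6030.7 / 1201.8 = -5.0179 °C

T_out = -5.02 °C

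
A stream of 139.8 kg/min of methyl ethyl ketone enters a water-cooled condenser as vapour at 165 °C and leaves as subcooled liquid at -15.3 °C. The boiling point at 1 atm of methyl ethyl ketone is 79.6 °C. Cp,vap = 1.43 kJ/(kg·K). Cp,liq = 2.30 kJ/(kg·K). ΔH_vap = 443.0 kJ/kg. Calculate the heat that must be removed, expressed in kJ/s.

Q_c = 1830 kJ/s

vapour 165→79.6 °C: -122.12 kJ/kg
condensation at 79.6 °C: -443 kJ/kg
liquid 79.6→-15.3 °C: -218.27 kJ/kg
Δh = -122.12 + -443 + -218.27 = -783.39 kJ/kg
Q = ṁ·Δh = 139.8 kg/min × -783.39 kJ/kg = -109520 kJ/min
|Q| = 1825.3 kW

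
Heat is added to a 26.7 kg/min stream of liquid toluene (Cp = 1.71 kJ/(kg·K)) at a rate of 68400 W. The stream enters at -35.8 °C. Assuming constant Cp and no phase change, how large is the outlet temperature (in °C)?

Q = 68400 W = 4104 kJ/min
ΔT = Q/(ṁ·Cp) = 4104/(26.7×1.71) = 89.888 K
T_out = -35.8 + 89.888 = 54.088 °C

T_out = 54.1 °C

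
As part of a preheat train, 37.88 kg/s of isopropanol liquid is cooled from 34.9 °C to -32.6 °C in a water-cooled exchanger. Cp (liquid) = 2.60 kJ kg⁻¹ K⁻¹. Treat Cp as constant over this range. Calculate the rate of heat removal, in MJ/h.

Q = ṁ·Cp·ΔT = 37.88 × 2.60 × (-32.6 − 34.9) = -6647.9 kJ/s
Cooling duty = 23933 MJ/h

Q_c = 23900 MJ/h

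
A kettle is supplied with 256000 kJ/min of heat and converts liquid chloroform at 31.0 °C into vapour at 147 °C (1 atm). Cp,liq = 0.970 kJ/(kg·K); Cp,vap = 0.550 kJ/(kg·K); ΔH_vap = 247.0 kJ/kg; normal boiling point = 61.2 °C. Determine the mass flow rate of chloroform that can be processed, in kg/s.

Δh = 0.970×(61.2−31.0) + 247.0 + 0.550×(147−61.2) = 323.48 kJ/kg
Q = 256000 kJ/min = 4266.7 kJ/s = 4266.7 kJ/s
ṁ = Q/Δh = 4266.7 / 323.48 = 13.19 kg/s

ṁ = 13.2 kg/s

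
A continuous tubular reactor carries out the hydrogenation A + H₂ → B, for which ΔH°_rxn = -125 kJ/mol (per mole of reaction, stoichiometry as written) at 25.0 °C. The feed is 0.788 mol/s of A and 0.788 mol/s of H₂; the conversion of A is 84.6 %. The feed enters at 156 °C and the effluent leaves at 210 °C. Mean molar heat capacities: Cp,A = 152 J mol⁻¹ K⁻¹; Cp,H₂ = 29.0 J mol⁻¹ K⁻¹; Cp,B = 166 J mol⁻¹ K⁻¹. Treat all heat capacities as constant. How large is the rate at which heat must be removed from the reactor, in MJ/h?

Extent of reaction ξ = 0.846 × 0.788 = 0.66665 mol/s
Reaction term: ξ·ΔH°_rxn = 0.66665 × -125 = -83.331 kJ/s
Sensible, feed 156→25 °C: -18.684 kJ/s
Outlet flows (mol/s): A 0.12135, H₂ 0.12135, B 0.66665
Sensible, products 25→210 °C: 24.536 kJ/s
Q = ΔH = -77.479 kJ/s = -77.479 kW
Heat removed = 278.92 MJ/h

Q_out = 279 MJ/h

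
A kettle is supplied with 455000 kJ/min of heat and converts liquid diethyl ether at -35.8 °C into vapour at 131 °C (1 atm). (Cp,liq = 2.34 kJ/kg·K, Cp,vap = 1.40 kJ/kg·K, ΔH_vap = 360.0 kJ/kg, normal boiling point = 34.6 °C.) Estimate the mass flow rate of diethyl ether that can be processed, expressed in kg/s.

Δh = 2.34×(34.6−-35.8) + 360.0 + 1.40×(131−34.6) = 659.7 kJ/kg
Q = 455000 kJ/min = 7583.3 kJ/s = 7583.3 kJ/s
ṁ = Q/Δh = 7583.3 / 659.7 = 11.495 kg/s

ṁ = 11.5 kg/s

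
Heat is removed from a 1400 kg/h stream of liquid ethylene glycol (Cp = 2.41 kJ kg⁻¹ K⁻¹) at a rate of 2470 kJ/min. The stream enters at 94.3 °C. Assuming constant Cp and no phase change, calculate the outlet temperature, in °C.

T_out = 50.4 °C

Q = 2470 kJ/min = 148200 kJ/h
ΔT = Q/(ṁ·Cp) = 148200/(1400×2.41) = 43.924 K
T_out = 94.3 − 43.924 = 50.376 °C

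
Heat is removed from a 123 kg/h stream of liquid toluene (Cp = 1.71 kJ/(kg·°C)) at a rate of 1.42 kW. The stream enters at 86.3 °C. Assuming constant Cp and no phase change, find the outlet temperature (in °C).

Q = 1.42 kW = 5112 kJ/h
ΔT = Q/(ṁ·Cp) = 5112/(123×1.71) = 24.305 K
T_out = 86.3 − 24.305 = 61.995 °C

T_out = 62.0 °C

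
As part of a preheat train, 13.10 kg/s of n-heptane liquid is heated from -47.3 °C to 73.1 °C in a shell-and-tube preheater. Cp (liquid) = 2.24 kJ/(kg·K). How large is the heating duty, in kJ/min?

Q = 212000 kJ/min

Q = ṁ·Cp·ΔT = 13.10 × 2.24 × (73.1 − -47.3) = 3533 kJ/s
Heating duty = 211980 kJ/min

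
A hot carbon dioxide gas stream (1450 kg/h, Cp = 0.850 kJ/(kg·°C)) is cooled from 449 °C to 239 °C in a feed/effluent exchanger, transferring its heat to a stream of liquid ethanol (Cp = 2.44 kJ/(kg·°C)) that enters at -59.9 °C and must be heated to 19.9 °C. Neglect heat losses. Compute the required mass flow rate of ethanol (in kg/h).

Heat released by hot stream: Q = 1450 × 0.850 × (449 − 239) = 258820 kJ/h
Energy balance on cold side (adiabatic exchanger): Q = ṁ_c·Cp_c·(T_c,out − T_c,in)
ṁ_c = 258820 / [2.44 × (19.9 − -59.9)] = 1329.3 kg/h

ṁ_c = 1330 kg/h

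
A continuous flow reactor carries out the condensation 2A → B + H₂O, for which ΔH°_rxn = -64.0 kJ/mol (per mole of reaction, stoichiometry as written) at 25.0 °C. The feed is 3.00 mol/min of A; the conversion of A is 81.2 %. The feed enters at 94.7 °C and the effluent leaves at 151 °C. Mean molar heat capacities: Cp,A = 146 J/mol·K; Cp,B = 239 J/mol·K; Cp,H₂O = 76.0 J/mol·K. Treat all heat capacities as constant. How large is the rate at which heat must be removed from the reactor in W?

Q_out = 829 W

Extent of reaction ξ = 0.812 × 3.00 / 2 = 1.218 mol/min
Reaction term: ξ·ΔH°_rxn = 1.218 × -64.0 = -77.952 kJ/min
Sensible, feed 94.7→25 °C: -30.529 kJ/min
Outlet flows (mol/min): A 0.564, B 1.218, H₂O 1.218
Sensible, products 25→151 °C: 58.718 kJ/min
Q = ΔH = -49.763 kJ/min = -0.82938 kW
Heat removed = 829.38 W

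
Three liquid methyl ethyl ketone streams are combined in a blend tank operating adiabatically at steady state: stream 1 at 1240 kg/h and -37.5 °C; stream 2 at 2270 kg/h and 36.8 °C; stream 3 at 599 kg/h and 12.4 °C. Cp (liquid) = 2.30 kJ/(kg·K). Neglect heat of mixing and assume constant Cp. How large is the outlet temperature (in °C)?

Adiabatic, steady state ⇒ Σ ṁᵢCp,ᵢ(T_out − Tᵢ) = 0
Σ ṁᵢCp,ᵢTᵢ = 1240×2.30×-37.5 + 2270×2.30×36.8 + 599×2.30×12.4 = 102270
Σ ṁᵢCp,ᵢ = 1240×2.30 + 2270×2.30 + 599×2.30 = 9450.7
T_out = 102270 / 9450.7 = 10.821 °C

T_out = 10.8 °C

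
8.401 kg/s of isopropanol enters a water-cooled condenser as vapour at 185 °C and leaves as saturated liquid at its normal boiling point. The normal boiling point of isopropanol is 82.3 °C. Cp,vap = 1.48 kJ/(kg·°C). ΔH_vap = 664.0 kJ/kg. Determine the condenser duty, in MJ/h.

vapour 185→82.3 °C: -152 kJ/kg
condensation at 82.3 °C: -664 kJ/kg
Δh = -152 + -664 = -816 kJ/kg
Q = ṁ·Δh = 8.401 kg/s × -816 kJ/kg = -6855.2 kJ/s
|Q| = 6855.2 kW = 24679 MJ/h

Q_c = 24700 MJ/h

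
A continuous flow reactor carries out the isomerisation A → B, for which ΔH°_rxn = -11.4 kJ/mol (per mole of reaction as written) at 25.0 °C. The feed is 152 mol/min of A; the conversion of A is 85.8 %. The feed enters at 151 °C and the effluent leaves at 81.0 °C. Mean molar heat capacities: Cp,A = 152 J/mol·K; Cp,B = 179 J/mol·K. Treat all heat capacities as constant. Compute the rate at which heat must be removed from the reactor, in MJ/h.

Extent of reaction ξ = 0.858 × 152 = 130.42 mol/min
Reaction term: ξ·ΔH°_rxn = 130.42 × -11.4 = -1486.7 kJ/min
Sensible, feed 151→25 °C: -2911.1 kJ/min
Outlet flows (mol/min): A 21.584, B 130.42
Sensible, products 25→81.0 °C: 1491 kJ/min
Q = ΔH = -2906.8 kJ/min = -48.447 kW
Heat removed = 174.41 MJ/h

Q_out = 174 MJ/h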